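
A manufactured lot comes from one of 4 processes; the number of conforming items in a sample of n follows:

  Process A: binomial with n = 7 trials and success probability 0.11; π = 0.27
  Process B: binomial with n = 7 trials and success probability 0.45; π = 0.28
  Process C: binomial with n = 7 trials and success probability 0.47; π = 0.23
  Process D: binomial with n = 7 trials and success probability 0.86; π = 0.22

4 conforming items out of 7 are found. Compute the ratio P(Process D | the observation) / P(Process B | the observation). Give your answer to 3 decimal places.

0.173

Since P(k|x) ∝ P(Z=k) f_k(x), the posterior odds are P(Z=i) f_i(x) / (P(Z=j) f_j(x)).
Binomial probabilities:
  f_A = C(7,4)·0.11^4·0.89^3 = 35·0.00014641·0.704969 = 0.00361251
  f_B = C(7,4)·0.45^4·0.55^3 = 35·0.0410063·0.166375 = 0.238785
  f_C = C(7,4)·0.47^4·0.53^3 = 35·0.0487968·0.148877 = 0.254265
  f_D = C(7,4)·0.86^4·0.14^3 = 35·0.547008·0.002744 = 0.0525347
Odds = (0.22/0.28) × (0.0525347/0.238785) = 0.785714 × 0.220009 ≈ 0.173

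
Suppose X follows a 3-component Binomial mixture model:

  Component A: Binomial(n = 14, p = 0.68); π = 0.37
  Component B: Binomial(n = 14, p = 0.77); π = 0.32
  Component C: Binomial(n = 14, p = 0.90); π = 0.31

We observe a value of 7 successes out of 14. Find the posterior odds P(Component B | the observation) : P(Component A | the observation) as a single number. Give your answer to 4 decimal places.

Posterior odds = (P(Z=i) f_i(x)) / (P(Z=j) f_j(x)); the normalising sum cancels.
Binomial probabilities:
  f_A = C(14,7)·0.68^7·0.32^7 = 3432·0.0672299·0.000343597 = 0.0792792
  f_B = C(14,7)·0.77^7·0.23^7 = 3432·0.160485·3.40483e-05 = 0.0187533
  f_C = C(14,7)·0.90^7·0.10^7 = 3432·0.478297·1e-07 = 0.000164151
0.00600105 / 0.0293333 ≈ 0.2046

0.2046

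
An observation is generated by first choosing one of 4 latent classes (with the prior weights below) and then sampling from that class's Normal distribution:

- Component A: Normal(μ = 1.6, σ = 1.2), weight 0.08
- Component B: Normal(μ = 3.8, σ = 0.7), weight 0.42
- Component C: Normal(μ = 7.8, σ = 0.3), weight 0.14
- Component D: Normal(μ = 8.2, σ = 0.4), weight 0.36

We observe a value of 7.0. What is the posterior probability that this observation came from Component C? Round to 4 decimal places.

The responsibility of component k is π_k f_k(x) divided by Σ_j π_j f_j(x).
Evaluate each component's likelihood at the observed value:
  p_A = (1/(1.2·√(2π)))·exp(−(7.0−1.6)²/(2·1.2²)) = 0.332452·exp(-10.12500) = 1.33198e-05
  p_B = (1/(0.7·√(2π)))·exp(−(7.0−3.8)²/(2·0.7²)) = 0.569918·exp(-10.44898) = 1.6515e-05
  p_C = (1/(0.3·√(2π)))·exp(−(7.0−7.8)²/(2·0.3²)) = 1.329808·exp(-3.55556) = 0.0379866
  p_D = (1/(0.4·√(2π)))·exp(−(7.0−8.2)²/(2·0.4²)) = 0.997356·exp(-4.50000) = 0.0110796
Unnormalised posteriors:
  π_A·p_A = 0.08 × 1.33198e-05 = 1.06558e-06
  π_B·p_B = 0.42 × 1.6515e-05 = 6.93629e-06
  π_C·p_C = 0.14 × 0.0379866 = 0.00531813
  π_D·p_D = 0.36 × 0.0110796 = 0.00398866
Denominator: 1.06558e-06 + 6.93629e-06 + 0.00531813 + 0.00398866 = 0.00931479
P(Component C | x) ≈ 0.5709

0.5709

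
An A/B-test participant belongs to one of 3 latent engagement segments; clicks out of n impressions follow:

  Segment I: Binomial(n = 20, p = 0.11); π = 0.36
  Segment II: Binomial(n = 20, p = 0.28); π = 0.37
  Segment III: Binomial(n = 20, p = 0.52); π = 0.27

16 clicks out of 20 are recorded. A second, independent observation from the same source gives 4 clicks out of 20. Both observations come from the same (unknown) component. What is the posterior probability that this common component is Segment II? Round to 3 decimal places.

0.019

Apply Bayes' rule: the posterior for each component is proportional to its prior times its likelihood at x.
Since both observations come from the same component, the likelihood for component k is f_k(x₁)·f_k(x₂).
  p_I = [1.39681e-12] × [0.109927] = 1.53547e-13
  p_II = [1.85846e-06] × [0.155327] = 2.88668e-07
  p_III = [0.00735042] × [0.00281298] = 2.06766e-05
Unnormalised posteriors:
  π_I·p_I = 0.36 × 1.53547e-13 = 5.52769e-14
  π_II·p_II = 0.37 × 2.88668e-07 = 1.06807e-07
  π_III·p_III = 0.27 × 2.06766e-05 = 5.58268e-06
Normaliser: 5.52769e-14 + 1.06807e-07 + 5.58268e-06 = 5.68949e-06
P(Segment II | x) = 1.06807e-07 / 5.68949e-06 ≈ 0.019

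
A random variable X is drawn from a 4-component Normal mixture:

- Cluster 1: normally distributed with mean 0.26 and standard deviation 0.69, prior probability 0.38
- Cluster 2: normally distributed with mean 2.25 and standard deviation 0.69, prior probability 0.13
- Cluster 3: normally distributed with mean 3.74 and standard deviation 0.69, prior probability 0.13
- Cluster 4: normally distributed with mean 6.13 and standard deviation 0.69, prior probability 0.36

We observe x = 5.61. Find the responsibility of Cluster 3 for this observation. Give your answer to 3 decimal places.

0.012

Apply Bayes' rule: the posterior for each component is proportional to its prior times its likelihood at x.
Component likelihoods at x = 5.61:
  p_1 = (1/(0.69·√(2π)))·exp(−(5.61−0.26)²/(2·0.69²)) = 0.578177·exp(-30.05934) = 5.09867e-14
  p_2 = (1/(0.69·√(2π)))·exp(−(5.61−2.25)²/(2·0.69²)) = 0.578177·exp(-11.85633) = 4.1013e-06
  p_3 = (1/(0.69·√(2π)))·exp(−(5.61−3.74)²/(2·0.69²)) = 0.578177·exp(-3.67244) = 0.014694
  p_4 = (1/(0.69·√(2π)))·exp(−(5.61−6.13)²/(2·0.69²)) = 0.578177·exp(-0.28397) = 0.435244
Weight by the priors:
  π_1·p_1 = 0.38 × 5.09867e-14 = 1.9375e-14
  π_2·p_2 = 0.13 × 4.1013e-06 = 5.33168e-07
  π_3·p_3 = 0.13 × 0.014694 = 0.00191022
  π_4·p_4 = 0.36 × 0.435244 = 0.156688
Denominator: 1.9375e-14 + 5.33168e-07 + 0.00191022 + 0.156688 = 0.158599
P(Cluster 3 | x) = 0.00191022 / 0.158599 ≈ 0.012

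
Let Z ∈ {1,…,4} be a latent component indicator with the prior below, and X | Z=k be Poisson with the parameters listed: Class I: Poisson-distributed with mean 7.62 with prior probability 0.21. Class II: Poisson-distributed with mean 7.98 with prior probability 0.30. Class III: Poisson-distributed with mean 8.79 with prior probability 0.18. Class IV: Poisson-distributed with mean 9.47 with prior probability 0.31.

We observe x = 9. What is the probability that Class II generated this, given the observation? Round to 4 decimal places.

0.2953

P(component k | x) = w_k·f_k(x) / marginal(x), where marginal(x) = Σ_j w_j·f_j(x).
Evaluate each component's likelihood at the observed value:
  p_I = e^(−7.62)·7.62^9/9! = 0.117087
  p_II = e^(−7.98)·7.98^9/9! = 0.123764
  p_III = e^(−8.79)·8.79^9/9! = 0.131428
  p_IV = e^(−9.47)·9.47^9/9! = 0.130202
Prior × likelihood for each component:
  w_I·p_I = 0.21 × 0.117087 = 0.0245882
  w_II·p_II = 0.30 × 0.123764 = 0.0371291
  w_III·p_III = 0.18 × 0.131428 = 0.0236571
  w_IV·p_IV = 0.31 × 0.130202 = 0.0403627
Sum: 0.0245882 + 0.0371291 + 0.0236571 + 0.0403627 = 0.125737
Responsibility of Class II: 0.0371291 / 0.125737 ≈ 0.2953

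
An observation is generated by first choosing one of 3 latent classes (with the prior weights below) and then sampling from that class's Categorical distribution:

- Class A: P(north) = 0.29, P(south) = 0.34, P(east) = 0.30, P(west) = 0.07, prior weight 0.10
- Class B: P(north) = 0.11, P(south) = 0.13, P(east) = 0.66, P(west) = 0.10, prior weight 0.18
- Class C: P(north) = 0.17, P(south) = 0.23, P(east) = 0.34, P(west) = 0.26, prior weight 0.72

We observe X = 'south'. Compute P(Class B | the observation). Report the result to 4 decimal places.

0.1049

By Bayes' theorem, P(k | x) = π_k f_k(x) / Σ_j π_j f_j(x).
Component likelihoods at x = 'south':
  f_A = P(south | comp) = 0.34
  f_B = P(south | comp) = 0.13
  f_C = P(south | comp) = 0.23
Weight by the priors:
  π_A·f_A = 0.10 × 0.34 = 0.034
  π_B·f_B = 0.18 × 0.13 = 0.0234
  π_C·f_C = 0.72 × 0.23 = 0.1656
Denominator: 0.034 + 0.0234 + 0.1656 = 0.223
P(Class B | the observation) = 0.0234 / 0.223 ≈ 0.1049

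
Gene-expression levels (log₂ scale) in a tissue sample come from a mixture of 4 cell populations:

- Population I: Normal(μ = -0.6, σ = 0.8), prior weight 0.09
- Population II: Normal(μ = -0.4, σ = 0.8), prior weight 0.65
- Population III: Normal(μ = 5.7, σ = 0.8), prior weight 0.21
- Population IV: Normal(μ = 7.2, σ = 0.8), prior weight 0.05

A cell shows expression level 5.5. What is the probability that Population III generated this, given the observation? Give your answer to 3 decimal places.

The responsibility of component k is π_k f_k(x) divided by Σ_j π_j f_j(x).
Evaluate each component's likelihood at the observed value:
  f_I = (1/(0.8·√(2π)))·exp(−(5.5−-0.6)²/(2·0.8²)) = 0.498678·exp(-29.07031) = 1.18234e-13
  f_II = (1/(0.8·√(2π)))·exp(−(5.5−-0.4)²/(2·0.8²)) = 0.498678·exp(-27.19531) = 7.70985e-13
  f_III = (1/(0.8·√(2π)))·exp(−(5.5−5.7)²/(2·0.8²)) = 0.498678·exp(-0.03125) = 0.483335
  f_IV = (1/(0.8·√(2π)))·exp(−(5.5−7.2)²/(2·0.8²)) = 0.498678·exp(-2.25781) = 0.0521512
Prior × likelihood for each component:
  π_I·f_I = 0.09 × 1.18234e-13 = 1.06411e-14
  π_II·f_II = 0.65 × 7.70985e-13 = 5.0114e-13
  π_III·f_III = 0.21 × 0.483335 = 0.1015
  π_IV·f_IV = 0.05 × 0.0521512 = 0.00260756
Sum: 1.06411e-14 + 5.0114e-13 + 0.1015 + 0.00260756 = 0.104108
So the posterior for Population III is 0.1015 / 0.104108 ≈ 0.975.

0.975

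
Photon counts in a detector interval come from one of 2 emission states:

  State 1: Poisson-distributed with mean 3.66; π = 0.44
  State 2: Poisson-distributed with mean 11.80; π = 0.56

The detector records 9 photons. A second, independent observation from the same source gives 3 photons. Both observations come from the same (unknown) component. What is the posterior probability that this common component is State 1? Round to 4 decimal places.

0.8799

Apply Bayes' rule: the posterior for each component is proportional to its prior times its likelihood at x.
Since both observations come from the same component, the likelihood for component k is f_k(x₁)·f_k(x₂).
  p_1 = [0.00835697] × [0.210268] = 0.00175721
  p_2 = [0.0917276] × [0.00205504] = 0.000188504
Prior × likelihood for each component:
  w_1·p_1 = 0.44 × 0.00175721 = 0.000773171
  w_2·p_2 = 0.56 × 0.000188504 = 0.000105562
Normaliser: 0.000773171 + 0.000105562 = 0.000878734
P(State 1 | x₁,x₂) ≈ 0.8799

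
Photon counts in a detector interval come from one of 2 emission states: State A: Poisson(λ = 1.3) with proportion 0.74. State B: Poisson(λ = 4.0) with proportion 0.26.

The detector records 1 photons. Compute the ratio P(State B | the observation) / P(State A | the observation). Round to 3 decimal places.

0.073

Since P(k|x) ∝ P(Z=k) f_k(x), the posterior odds are P(Z=i) f_i(x) / (P(Z=j) f_j(x)).
Poisson probabilities:
  L_A = 0.354291
  L_B = 0.0732626
0.0190483 / 0.262176 ≈ 0.073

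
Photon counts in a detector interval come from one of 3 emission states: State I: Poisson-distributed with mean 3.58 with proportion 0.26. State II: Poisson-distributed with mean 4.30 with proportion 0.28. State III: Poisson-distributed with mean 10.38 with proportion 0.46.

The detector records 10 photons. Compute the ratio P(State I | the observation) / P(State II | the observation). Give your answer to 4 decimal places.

0.3052

The posterior odds equal the prior odds times the likelihood ratio: (P(Z=i)/P(Z=j))·(f_i(x)/f_j(x)).
Evaluate each component's likelihood at the observed value:
  f_I = 0.0026564
  f_II = 0.00808082
  f_III = 0.124232
Odds = (0.26/0.28) × (0.0026564/0.00808082) = 0.928571 × 0.328729 ≈ 0.3052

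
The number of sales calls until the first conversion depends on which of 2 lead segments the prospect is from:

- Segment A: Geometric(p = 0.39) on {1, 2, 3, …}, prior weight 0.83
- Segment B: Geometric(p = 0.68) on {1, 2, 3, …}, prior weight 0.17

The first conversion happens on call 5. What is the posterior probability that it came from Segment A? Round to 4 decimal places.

0.9737

Apply Bayes' rule: the posterior for each component is proportional to its prior times its likelihood at x.
Evaluate each component's likelihood at the observed value:
  f_A = 0.39·(1−0.39)^4 = 0.39·0.138458 = 0.0539988
  f_B = 0.68·(1−0.68)^4 = 0.68·0.0104858 = 0.00713032
Prior × likelihood for each component:
  π_A·f_A = 0.83 × 0.0539988 = 0.044819
  π_B·f_B = 0.17 × 0.00713032 = 0.00121215
Denominator: 0.044819 + 0.00121215 = 0.0460311
P(Segment A | x) = 0.044819 / 0.0460311 ≈ 0.9737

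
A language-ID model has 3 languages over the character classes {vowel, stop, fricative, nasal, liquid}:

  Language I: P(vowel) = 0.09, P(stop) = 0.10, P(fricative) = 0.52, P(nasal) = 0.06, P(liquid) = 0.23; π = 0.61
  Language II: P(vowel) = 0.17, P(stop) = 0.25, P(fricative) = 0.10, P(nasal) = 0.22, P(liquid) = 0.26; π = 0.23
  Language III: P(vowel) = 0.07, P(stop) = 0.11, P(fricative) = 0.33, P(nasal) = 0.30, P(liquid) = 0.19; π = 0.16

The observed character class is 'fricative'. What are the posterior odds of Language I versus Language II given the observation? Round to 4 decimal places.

Only the two components matter; the odds are (π_i f_i(x)) / (π_j f_j(x)).
Component likelihoods at x = 'fricative':
  f_I = 0.52
  f_II = 0.1
  f_III = 0.33
Posterior odds = (π_I·f_I) / (π_II·f_II) = (0.61·0.52) / (0.23·0.1) = 0.3172 / 0.023 ≈ 13.7913

13.7913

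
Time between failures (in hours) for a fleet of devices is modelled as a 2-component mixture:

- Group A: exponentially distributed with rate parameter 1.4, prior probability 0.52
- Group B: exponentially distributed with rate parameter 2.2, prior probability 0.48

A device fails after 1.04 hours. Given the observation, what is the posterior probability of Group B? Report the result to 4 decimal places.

0.3870

P(component k | x) = P(Z=k)·f_k(x) / marginal(x), where marginal(x) = Σ_j P(Z=j)·f_j(x).
Evaluate each component's likelihood at the observed value:
  p_A = 1.4·e^(−1.4·1.04) = 1.4·e^(−1.4560) = 0.326434
  p_B = 2.2·e^(−2.2·1.04) = 2.2·e^(−2.2880) = 0.223232
Prior × likelihood for each component:
  P(Z=A)·p_A = 0.52 × 0.326434 = 0.169746
  P(Z=B)·p_B = 0.48 × 0.223232 = 0.107151
Evidence: 0.169746 + 0.107151 = 0.276897
So the posterior for Group B is 0.107151 / 0.276897 ≈ 0.3870.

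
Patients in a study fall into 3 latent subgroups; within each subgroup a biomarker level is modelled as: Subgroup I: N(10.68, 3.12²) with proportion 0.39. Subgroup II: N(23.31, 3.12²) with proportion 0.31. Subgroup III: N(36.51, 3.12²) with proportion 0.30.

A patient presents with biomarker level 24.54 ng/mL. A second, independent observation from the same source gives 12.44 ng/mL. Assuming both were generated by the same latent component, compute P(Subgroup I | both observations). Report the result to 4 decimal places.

0.0253

Apply Bayes' rule: the posterior for each component is proportional to its prior times its likelihood at x.
Since both observations come from the same component, the likelihood for component k is f_k(x₁)·f_k(x₂).
  f_I = [(1/(3.12·√(2π)))·exp(−(24.54−10.68)²/(2·3.12²)) = 0.127866·exp(-9.86705) = 6.63057e-06] × [0.109058] = 7.23115e-07
  f_II = [(1/(3.12·√(2π)))·exp(−(24.54−23.31)²/(2·3.12²)) = 0.127866·exp(-0.07771) = 0.118306] × [0.000295805] = 3.49955e-05
  f_III = [(1/(3.12·√(2π)))·exp(−(24.54−36.51)²/(2·3.12²)) = 0.127866·exp(-7.35951) = 8.13878e-05] × [1.52316e-14] = 1.23966e-18
Prior × likelihood for each component:
  P(Z=I)·f_I = 0.39 × 7.23115e-07 = 2.82015e-07
  P(Z=II)·f_II = 0.31 × 3.49955e-05 = 1.08486e-05
  P(Z=III)·f_III = 0.30 × 1.23966e-18 = 3.71899e-19
Sum: 2.82015e-07 + 1.08486e-05 + 3.71899e-19 = 1.11306e-05
P(Subgroup I | x₁, x₂) ≈ 0.0253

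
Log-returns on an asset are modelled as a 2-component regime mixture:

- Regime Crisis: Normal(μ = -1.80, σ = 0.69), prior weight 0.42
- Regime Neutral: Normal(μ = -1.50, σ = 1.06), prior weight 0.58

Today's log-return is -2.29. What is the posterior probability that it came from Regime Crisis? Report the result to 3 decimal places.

Apply Bayes' rule: the posterior for each component is proportional to its prior times its likelihood at x.
Evaluate each component's likelihood at the observed value:
  f_Crisis = (1/(0.69·√(2π)))·exp(−(-2.29−-1.80)²/(2·0.69²)) = 0.578177·exp(-0.25215) = 0.449316
  f_Neutral = (1/(1.06·√(2π)))·exp(−(-2.29−-1.50)²/(2·1.06²)) = 0.376361·exp(-0.27772) = 0.285096
Weight by the priors:
  w_Crisis·f_Crisis = 0.42 × 0.449316 = 0.188713
  w_Neutral·f_Neutral = 0.58 × 0.285096 = 0.165355
Evidence: 0.188713 + 0.165355 = 0.354068
P(Regime Crisis | the observation) = 0.188713 / 0.354068 ≈ 0.533

0.533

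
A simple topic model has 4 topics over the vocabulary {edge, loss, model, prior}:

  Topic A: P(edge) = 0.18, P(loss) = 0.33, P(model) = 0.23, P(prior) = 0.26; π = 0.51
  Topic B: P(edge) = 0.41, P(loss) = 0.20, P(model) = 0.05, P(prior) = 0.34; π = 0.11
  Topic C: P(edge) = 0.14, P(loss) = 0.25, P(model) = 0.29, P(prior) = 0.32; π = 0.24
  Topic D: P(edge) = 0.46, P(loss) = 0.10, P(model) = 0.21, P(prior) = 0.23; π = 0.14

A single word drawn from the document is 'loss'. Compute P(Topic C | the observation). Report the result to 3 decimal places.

Posterior ∝ prior × likelihood, so P(k | x) ∝ π_k f_k(x); normalise over all components.
Evaluate each component's likelihood at the observed value:
  p_A = P(loss | comp) = 0.33
  p_B = P(loss | comp) = 0.20
  p_C = P(loss | comp) = 0.25
  p_D = P(loss | comp) = 0.10
Weight by the priors:
  π_A·p_A = 0.51 × 0.33 = 0.1683
  π_B·p_B = 0.11 × 0.2 = 0.022
  π_C·p_C = 0.24 × 0.25 = 0.06
  π_D·p_D = 0.14 × 0.1 = 0.014
Evidence: 0.1683 + 0.022 + 0.06 + 0.014 = 0.2643
So the posterior for Topic C is 0.06 / 0.2643 ≈ 0.227.

0.227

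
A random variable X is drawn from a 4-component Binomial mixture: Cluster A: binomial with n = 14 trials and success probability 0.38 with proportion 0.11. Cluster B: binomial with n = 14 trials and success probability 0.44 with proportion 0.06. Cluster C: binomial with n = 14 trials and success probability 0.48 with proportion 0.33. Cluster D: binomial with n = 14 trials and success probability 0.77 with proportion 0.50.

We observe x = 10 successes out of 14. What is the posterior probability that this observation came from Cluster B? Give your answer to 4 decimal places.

P(component k | x) = π_k·f_k(x) / marginal(x), where marginal(x) = Σ_j π_j·f_j(x).
Binomial probabilities:
  L_A = 0.00928617
  L_B = 0.026774
  L_C = 0.0475182
  L_D = 0.205236
Multiply by the mixture weights:
  π_A·L_A = 0.11 × 0.00928617 = 0.00102148
  π_B·L_B = 0.06 × 0.026774 = 0.00160644
  π_C·L_C = 0.33 × 0.0475182 = 0.015681
  π_D·L_D = 0.50 × 0.205236 = 0.102618
Sum: 0.00102148 + 0.00160644 + 0.015681 + 0.102618 = 0.120927
P(Cluster B | the observation) = 0.00160644 / 0.120927 ≈ 0.0133

0.0133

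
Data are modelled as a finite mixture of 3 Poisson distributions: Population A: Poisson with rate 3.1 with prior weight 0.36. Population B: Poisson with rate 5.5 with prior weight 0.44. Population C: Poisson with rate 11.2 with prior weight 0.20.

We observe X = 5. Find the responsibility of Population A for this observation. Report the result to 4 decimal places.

0.3275

P(component k | x) = π_k·f_k(x) / marginal(x), where marginal(x) = Σ_j π_j·f_j(x).
Component likelihoods at x = 5:
  L_A = e^(−3.1)·3.1^5/5! = 0.107477
  L_B = e^(−5.5)·5.5^5/5! = 0.171401
  L_C = e^(−11.2)·11.2^5/5! = 0.0200822
Unnormalised posteriors:
  π_A·L_A = 0.36 × 0.107477 = 0.0386916
  π_B·L_B = 0.44 × 0.171401 = 0.0754163
  π_C·L_C = 0.20 × 0.0200822 = 0.00401643
Evidence: 0.0386916 + 0.0754163 + 0.00401643 = 0.118124
P(Population A | data) ≈ 0.3275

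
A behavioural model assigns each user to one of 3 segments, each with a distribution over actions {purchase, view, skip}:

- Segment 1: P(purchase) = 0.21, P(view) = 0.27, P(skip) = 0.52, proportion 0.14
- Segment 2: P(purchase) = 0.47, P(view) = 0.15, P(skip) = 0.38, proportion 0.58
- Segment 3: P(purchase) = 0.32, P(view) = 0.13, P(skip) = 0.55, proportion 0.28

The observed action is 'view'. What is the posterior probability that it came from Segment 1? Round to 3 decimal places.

The responsibility of component k is P(Z=k) f_k(x) divided by Σ_j P(Z=j) f_j(x).
Categorical probabilities:
  L_1 = 0.27
  L_2 = 0.15
  L_3 = 0.13
Prior × likelihood for each component:
  P(Z=1)·L_1 = 0.14 × 0.27 = 0.0378
  P(Z=2)·L_2 = 0.58 × 0.15 = 0.087
  P(Z=3)·L_3 = 0.28 × 0.13 = 0.0364
Normaliser: 0.0378 + 0.087 + 0.0364 = 0.1612
So the posterior for Segment 1 is 0.0378 / 0.1612 ≈ 0.234.

0.234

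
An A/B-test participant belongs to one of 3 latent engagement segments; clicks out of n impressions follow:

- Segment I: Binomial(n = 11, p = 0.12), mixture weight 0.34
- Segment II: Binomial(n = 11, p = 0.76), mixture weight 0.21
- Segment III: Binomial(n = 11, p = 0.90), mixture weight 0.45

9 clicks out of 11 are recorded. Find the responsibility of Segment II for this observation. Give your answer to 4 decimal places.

Posterior ∝ prior × likelihood, so P(k | x) ∝ π_k f_k(x); normalise over all components.
Component likelihoods at x = 9 clicks out of 11:
  f_I = C(11,9)·0.12^9·0.88^2 = 55·5.15978e-09·0.7744 = 2.19765e-07
  f_II = C(11,9)·0.76^9·0.24^2 = 55·0.0845906·0.0576 = 0.267983
  f_III = C(11,9)·0.90^9·0.10^2 = 55·0.38742·0.01 = 0.213081
Weight by the priors:
  π_I·f_I = 0.34 × 2.19765e-07 = 7.47202e-08
  π_II·f_II = 0.21 × 0.267983 = 0.0562765
  π_III·f_III = 0.45 × 0.213081 = 0.0958866
Sum: 7.47202e-08 + 0.0562765 + 0.0958866 = 0.152163
P(Segment II | data) = 0.0562765 / 0.152163 ≈ 0.3698

0.3698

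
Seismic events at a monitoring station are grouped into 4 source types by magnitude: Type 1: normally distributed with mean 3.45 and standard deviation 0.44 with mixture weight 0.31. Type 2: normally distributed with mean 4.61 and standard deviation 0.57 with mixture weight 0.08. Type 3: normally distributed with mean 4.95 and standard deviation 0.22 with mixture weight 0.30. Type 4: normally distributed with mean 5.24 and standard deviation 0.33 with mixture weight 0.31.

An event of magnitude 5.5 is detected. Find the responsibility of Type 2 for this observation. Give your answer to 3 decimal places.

Posterior ∝ prior × likelihood, so P(k | x) ∝ π_k f_k(x); normalise over all components.
Component likelihoods at x = 5.5:
  p_1 = (1/(0.44·√(2π)))·exp(−(5.5−3.45)²/(2·0.44²)) = 0.906687·exp(-10.85356) = 1.75313e-05
  p_2 = (1/(0.57·√(2π)))·exp(−(5.5−4.61)²/(2·0.57²)) = 0.699899·exp(-1.21899) = 0.20684
  p_3 = (1/(0.22·√(2π)))·exp(−(5.5−4.95)²/(2·0.22²)) = 1.813374·exp(-3.12500) = 0.0796741
  p_4 = (1/(0.33·√(2π)))·exp(−(5.5−5.24)²/(2·0.33²)) = 1.208916·exp(-0.31038) = 0.886342
Weight by the priors:
  π_1·p_1 = 0.31 × 1.75313e-05 = 5.43471e-06
  π_2·p_2 = 0.08 × 0.20684 = 0.0165472
  π_3·p_3 = 0.30 × 0.0796741 = 0.0239022
  π_4·p_4 = 0.31 × 0.886342 = 0.274766
Evidence: 5.43471e-06 + 0.0165472 + 0.0239022 + 0.274766 = 0.315221
P(Type 2 | x) = 0.0165472 / 0.315221 ≈ 0.052

0.052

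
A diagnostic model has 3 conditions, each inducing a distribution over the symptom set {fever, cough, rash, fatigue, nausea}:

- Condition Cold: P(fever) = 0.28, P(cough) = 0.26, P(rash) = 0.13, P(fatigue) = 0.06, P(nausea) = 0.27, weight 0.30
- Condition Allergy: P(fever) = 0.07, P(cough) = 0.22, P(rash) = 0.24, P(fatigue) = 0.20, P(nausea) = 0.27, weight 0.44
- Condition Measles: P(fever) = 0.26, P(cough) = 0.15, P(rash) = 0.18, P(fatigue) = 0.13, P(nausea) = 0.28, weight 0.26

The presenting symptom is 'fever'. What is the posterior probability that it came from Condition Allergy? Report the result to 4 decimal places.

By Bayes' theorem, P(k | x) = π_k f_k(x) / Σ_j π_j f_j(x).
Component likelihoods at x = 'fever':
  L_Cold = P(fever | comp) = 0.28
  L_Allergy = P(fever | comp) = 0.07
  L_Measles = P(fever | comp) = 0.26
Unnormalised posteriors:
  π_Cold·L_Cold = 0.30 × 0.28 = 0.084
  π_Allergy·L_Allergy = 0.44 × 0.07 = 0.0308
  π_Measles·L_Measles = 0.26 × 0.26 = 0.0676
Normaliser: 0.084 + 0.0308 + 0.0676 = 0.1824
Responsibility of Condition Allergy: 0.0308 / 0.1824 ≈ 0.1689

0.1689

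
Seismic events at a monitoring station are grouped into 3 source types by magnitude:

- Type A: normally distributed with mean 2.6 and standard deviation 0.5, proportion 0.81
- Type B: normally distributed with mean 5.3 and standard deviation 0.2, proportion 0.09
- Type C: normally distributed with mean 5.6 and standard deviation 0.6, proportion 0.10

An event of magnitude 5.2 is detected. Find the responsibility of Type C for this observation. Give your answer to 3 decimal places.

The responsibility of component k is π_k f_k(x) divided by Σ_j π_j f_j(x).
Evaluate each component's likelihood at the observed value:
  p_A = (1/(0.5·√(2π)))·exp(−(5.2−2.6)²/(2·0.5²)) = 0.797885·exp(-13.52000) = 1.07221e-06
  p_B = (1/(0.2·√(2π)))·exp(−(5.2−5.3)²/(2·0.2²)) = 1.994711·exp(-0.12500) = 1.76033
  p_C = (1/(0.6·√(2π)))·exp(−(5.2−5.6)²/(2·0.6²)) = 0.664904·exp(-0.22222) = 0.532413
Prior × likelihood for each component:
  π_A·p_A = 0.81 × 1.07221e-06 = 8.68488e-07
  π_B·p_B = 0.09 × 1.76033 = 0.158429
  π_C·p_C = 0.10 × 0.532413 = 0.0532413
Evidence: 8.68488e-07 + 0.158429 + 0.0532413 = 0.211672
P(Type C | 5.2) = 0.0532413 / 0.211672 ≈ 0.252

0.252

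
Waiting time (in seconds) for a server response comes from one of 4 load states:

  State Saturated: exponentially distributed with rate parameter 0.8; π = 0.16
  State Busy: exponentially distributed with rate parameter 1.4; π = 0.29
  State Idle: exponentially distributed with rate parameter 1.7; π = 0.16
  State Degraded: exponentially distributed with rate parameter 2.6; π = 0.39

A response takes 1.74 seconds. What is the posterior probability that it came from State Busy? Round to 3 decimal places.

Apply Bayes' rule: the posterior for each component is proportional to its prior times its likelihood at x.
Exponential densities:
  L_Saturated = 0.8·e^(−0.8·1.74) = 0.8·e^(−1.3920) = 0.198862
  L_Busy = 1.4·e^(−1.4·1.74) = 1.4·e^(−2.4360) = 0.122514
  L_Idle = 1.7·e^(−1.7·1.74) = 1.7·e^(−2.9580) = 0.0882685
  L_Degraded = 2.6·e^(−2.6·1.74) = 2.6·e^(−4.5240) = 0.0281984
Weight by the priors:
  π_Saturated·L_Saturated = 0.16 × 0.198862 = 0.0318179
  π_Busy·L_Busy = 0.29 × 0.122514 = 0.0355291
  π_Idle·L_Idle = 0.16 × 0.0882685 = 0.014123
  π_Degraded·L_Degraded = 0.39 × 0.0281984 = 0.0109974
Evidence: 0.0318179 + 0.0355291 + 0.014123 + 0.0109974 = 0.0924674
So the posterior for State Busy is 0.0355291 / 0.0924674 ≈ 0.384.

0.384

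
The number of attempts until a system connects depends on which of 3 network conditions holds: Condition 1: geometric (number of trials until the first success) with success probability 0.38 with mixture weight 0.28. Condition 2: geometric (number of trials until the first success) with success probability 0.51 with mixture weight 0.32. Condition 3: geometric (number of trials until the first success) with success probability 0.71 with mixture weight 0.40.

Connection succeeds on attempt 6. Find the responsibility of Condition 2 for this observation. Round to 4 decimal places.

0.3086

The responsibility of component k is P(Z=k) f_k(x) divided by Σ_j P(Z=j) f_j(x).
Component likelihoods at x = 6:
  f_1 = 0.034813
  f_2 = 0.0144062
  f_3 = 0.00145629
Weight by the priors:
  P(Z=1)·f_1 = 0.28 × 0.034813 = 0.00974765
  P(Z=2)·f_2 = 0.32 × 0.0144062 = 0.00461
  P(Z=3)·f_3 = 0.40 × 0.00145629 = 0.000582517
Denominator: 0.00974765 + 0.00461 + 0.000582517 = 0.0149402
P(Condition 2 | the observation) = 0.00461 / 0.0149402 ≈ 0.3086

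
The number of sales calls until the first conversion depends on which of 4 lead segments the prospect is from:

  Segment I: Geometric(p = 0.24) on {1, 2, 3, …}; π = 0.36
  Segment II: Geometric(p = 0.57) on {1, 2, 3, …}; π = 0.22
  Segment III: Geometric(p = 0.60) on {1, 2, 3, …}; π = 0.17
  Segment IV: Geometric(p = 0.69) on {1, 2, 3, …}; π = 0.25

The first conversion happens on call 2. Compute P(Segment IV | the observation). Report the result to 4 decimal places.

0.2500

P(component k | x) = π_k·f_k(x) / marginal(x), where marginal(x) = Σ_j π_j·f_j(x).
Component likelihoods at x = 2:
  L_I = 0.1824
  L_II = 0.2451
  L_III = 0.24
  L_IV = 0.2139
Multiply by the mixture weights:
  π_I·L_I = 0.36 × 0.1824 = 0.065664
  π_II·L_II = 0.22 × 0.2451 = 0.053922
  π_III·L_III = 0.17 × 0.24 = 0.0408
  π_IV·L_IV = 0.25 × 0.2139 = 0.053475
Denominator: 0.065664 + 0.053922 + 0.0408 + 0.053475 = 0.213861
P(Segment IV | the observation) ≈ 0.2500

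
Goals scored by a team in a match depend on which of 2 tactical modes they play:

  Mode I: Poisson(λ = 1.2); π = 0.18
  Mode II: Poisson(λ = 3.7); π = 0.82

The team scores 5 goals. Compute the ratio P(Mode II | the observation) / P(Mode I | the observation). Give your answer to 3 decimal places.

Since P(k|x) ∝ w_k f_k(x), the posterior odds are w_i f_i(x) / (w_j f_j(x)).
Evaluate each component's likelihood at the observed value:
  p_I = e^(−1.2)·1.2^5/5! = 0.00624556
  p_II = e^(−3.7)·3.7^5/5! = 0.142869
Posterior odds = (w_II·p_II) / (w_I·p_I) = (0.82·0.142869) / (0.18·0.00624556) = 0.117153 / 0.0011242 ≈ 104.210

104.210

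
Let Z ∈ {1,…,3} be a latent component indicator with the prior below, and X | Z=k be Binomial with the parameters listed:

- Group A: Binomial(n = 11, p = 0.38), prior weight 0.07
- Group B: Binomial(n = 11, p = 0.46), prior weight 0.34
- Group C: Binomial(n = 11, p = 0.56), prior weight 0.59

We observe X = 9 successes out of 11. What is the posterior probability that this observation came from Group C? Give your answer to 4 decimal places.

The responsibility of component k is π_k f_k(x) divided by Σ_j π_j f_j(x).
Evaluate each component's likelihood at the observed value:
  f_A = C(11,9)·0.38^9·0.62^2 = 55·0.000165216·0.3844 = 0.003493
  f_B = C(11,9)·0.46^9·0.54^2 = 55·0.00092219·0.2916 = 0.0147901
  f_C = C(11,9)·0.56^9·0.44^2 = 55·0.00541617·0.1936 = 0.0576714
Multiply by the mixture weights:
  π_A·f_A = 0.07 × 0.003493 = 0.00024451
  π_B·f_B = 0.34 × 0.0147901 = 0.00502863
  π_C·f_C = 0.59 × 0.0576714 = 0.0340261
Sum: 0.00024451 + 0.00502863 + 0.0340261 = 0.0392992
So the posterior for Group C is 0.0340261 / 0.0392992 ≈ 0.8658.

0.8658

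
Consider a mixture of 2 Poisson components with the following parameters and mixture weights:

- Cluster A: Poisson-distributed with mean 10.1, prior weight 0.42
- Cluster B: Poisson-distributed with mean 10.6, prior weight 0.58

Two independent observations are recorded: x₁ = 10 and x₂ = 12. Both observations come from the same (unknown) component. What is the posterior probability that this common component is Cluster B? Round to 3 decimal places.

The responsibility of component k is P(Z=k) f_k(x) divided by Σ_j P(Z=j) f_j(x).
Since both observations come from the same component, the likelihood for component k is f_k(x₁)·f_k(x₂).
  f_A = [0.125048] × [0.0966374] = 0.0120843
  f_B = [0.122963] × [0.104668] = 0.0128702
Unnormalised posteriors:
  P(Z=A)·f_A = 0.42 × 0.0120843 = 0.00507541
  P(Z=B)·f_B = 0.58 × 0.0128702 = 0.00746473
Normaliser: 0.00507541 + 0.00746473 = 0.0125401
P(Cluster B | x) ≈ 0.595

0.595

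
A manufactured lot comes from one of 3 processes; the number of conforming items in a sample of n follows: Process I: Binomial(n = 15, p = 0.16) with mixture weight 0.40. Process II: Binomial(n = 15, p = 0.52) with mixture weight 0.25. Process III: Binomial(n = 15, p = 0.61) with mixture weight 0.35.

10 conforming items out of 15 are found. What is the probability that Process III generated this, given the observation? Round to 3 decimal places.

The responsibility of component k is π_k f_k(x) divided by Σ_j π_j f_j(x).
Evaluate each component's likelihood at the observed value:
  p_I = C(15,10)·0.16^10·0.84^5 = 3003·1.09951e-08·0.418212 = 1.38087e-05
  p_II = C(15,10)·0.52^10·0.48^5 = 3003·0.00144555·0.0254804 = 0.11061
  p_III = C(15,10)·0.61^10·0.39^5 = 3003·0.00713343·0.00902242 = 0.193275
Multiply by the mixture weights:
  π_I·p_I = 0.40 × 1.38087e-05 = 5.52346e-06
  π_II·p_II = 0.25 × 0.11061 = 0.0276525
  π_III·p_III = 0.35 × 0.193275 = 0.0676464
Normaliser: 5.52346e-06 + 0.0276525 + 0.0676464 = 0.0953045
So the posterior for Process III is 0.0676464 / 0.0953045 ≈ 0.710.

0.710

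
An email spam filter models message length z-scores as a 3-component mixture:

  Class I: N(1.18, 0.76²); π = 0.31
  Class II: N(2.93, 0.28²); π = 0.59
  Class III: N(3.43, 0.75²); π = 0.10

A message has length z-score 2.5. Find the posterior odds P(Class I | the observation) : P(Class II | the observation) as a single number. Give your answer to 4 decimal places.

Posterior odds = (P(Z=i) f_i(x)) / (P(Z=j) f_j(x)); the normalising sum cancels.
Evaluate each component's likelihood at the observed value:
  L_I = (1/(0.76·√(2π)))·exp(−(2.5−1.18)²/(2·0.76²)) = 0.524924·exp(-1.50831) = 0.116157
  L_II = (1/(0.28·√(2π)))·exp(−(2.5−2.93)²/(2·0.28²)) = 1.424794·exp(-1.17921) = 0.438155
  L_III = (1/(0.75·√(2π)))·exp(−(2.5−3.43)²/(2·0.75²)) = 0.531923·exp(-0.76880) = 0.246583
0.0360087 / 0.258512 ≈ 0.1393

0.1393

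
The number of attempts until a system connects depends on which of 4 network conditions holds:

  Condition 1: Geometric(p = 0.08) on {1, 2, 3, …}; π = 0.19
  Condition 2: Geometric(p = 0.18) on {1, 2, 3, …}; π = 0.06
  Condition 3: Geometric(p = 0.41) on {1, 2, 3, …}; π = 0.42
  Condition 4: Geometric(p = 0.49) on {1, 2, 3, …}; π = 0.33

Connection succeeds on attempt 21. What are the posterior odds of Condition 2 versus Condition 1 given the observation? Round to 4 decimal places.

Only the two components matter; the odds are (π_i f_i(x)) / (π_j f_j(x)).
Evaluate each component's likelihood at the observed value:
  L_1 = 0.0150955
  L_2 = 0.00340055
  L_3 = 1.07109e-05
  L_4 = 6.94384e-07
0.000204033 / 0.00286814 ≈ 0.0711

0.0711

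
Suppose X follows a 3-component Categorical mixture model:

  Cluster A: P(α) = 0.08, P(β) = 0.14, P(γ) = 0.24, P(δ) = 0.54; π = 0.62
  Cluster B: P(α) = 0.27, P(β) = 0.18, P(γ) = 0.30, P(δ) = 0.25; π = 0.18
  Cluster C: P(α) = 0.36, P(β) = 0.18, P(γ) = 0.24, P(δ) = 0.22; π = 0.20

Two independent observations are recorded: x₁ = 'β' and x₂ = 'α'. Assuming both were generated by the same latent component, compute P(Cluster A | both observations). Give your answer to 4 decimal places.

0.2424

P(component k | x) = π_k·f_k(x) / marginal(x), where marginal(x) = Σ_j π_j·f_j(x).
Since both observations come from the same component, the likelihood for component k is f_k(x₁)·f_k(x₂).
  p_A = [P(β | comp) = 0.14] × [0.08] = 0.0112
  p_B = [P(β | comp) = 0.18] × [0.27] = 0.0486
  p_C = [P(β | comp) = 0.18] × [0.36] = 0.0648
Multiply by the mixture weights:
  π_A·p_A = 0.62 × 0.0112 = 0.006944
  π_B·p_B = 0.18 × 0.0486 = 0.008748
  π_C·p_C = 0.20 × 0.0648 = 0.01296
Evidence: 0.006944 + 0.008748 + 0.01296 = 0.028652
P(Cluster A | x) = 0.006944 / 0.028652 ≈ 0.2424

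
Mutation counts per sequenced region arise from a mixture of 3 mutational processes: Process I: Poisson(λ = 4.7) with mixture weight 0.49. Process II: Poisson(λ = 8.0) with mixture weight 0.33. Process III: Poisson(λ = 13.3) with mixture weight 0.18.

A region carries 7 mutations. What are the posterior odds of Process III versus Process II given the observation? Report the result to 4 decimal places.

0.0956

The posterior odds equal the prior odds times the likelihood ratio: (π_i/π_j)·(f_i(x)/f_j(x)).
Poisson probabilities:
  f_I = 0.0914261
  f_II = 0.139587
  f_III = 0.0244576
0.00440237 / 0.0460636 ≈ 0.0956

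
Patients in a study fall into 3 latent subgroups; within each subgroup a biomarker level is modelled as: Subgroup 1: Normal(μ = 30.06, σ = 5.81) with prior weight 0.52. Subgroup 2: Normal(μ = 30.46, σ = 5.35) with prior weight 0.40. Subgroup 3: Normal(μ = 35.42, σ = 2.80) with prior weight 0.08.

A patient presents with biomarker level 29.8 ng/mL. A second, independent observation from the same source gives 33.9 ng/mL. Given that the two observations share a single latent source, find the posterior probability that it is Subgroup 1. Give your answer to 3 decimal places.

0.498

Posterior ∝ prior × likelihood, so P(k | x) ∝ w_k f_k(x); normalise over all components.
Since both observations come from the same component, the likelihood for component k is f_k(x₁)·f_k(x₂).
  f_1 = [(1/(5.81·√(2π)))·exp(−(29.8−30.06)²/(2·5.81²)) = 0.068665·exp(-0.00100) = 0.068596] × [0.0551922] = 0.00378597
  f_2 = [(1/(5.35·√(2π)))·exp(−(29.8−30.46)²/(2·5.35²)) = 0.074569·exp(-0.00761) = 0.0740034] × [0.0606428] = 0.00448778
  f_3 = [(1/(2.80·√(2π)))·exp(−(29.8−35.42)²/(2·2.80²)) = 0.142479·exp(-2.01431) = 0.0190085] × [0.122959] = 0.00233726
Multiply by the mixture weights:
  w_1·f_1 = 0.52 × 0.00378597 = 0.0019687
  w_2·f_2 = 0.40 × 0.00448778 = 0.00179511
  w_3·f_3 = 0.08 × 0.00233726 = 0.000186981
Sum: 0.0019687 + 0.00179511 + 0.000186981 = 0.0039508
Responsibility of Subgroup 1: 0.0019687 / 0.0039508 ≈ 0.498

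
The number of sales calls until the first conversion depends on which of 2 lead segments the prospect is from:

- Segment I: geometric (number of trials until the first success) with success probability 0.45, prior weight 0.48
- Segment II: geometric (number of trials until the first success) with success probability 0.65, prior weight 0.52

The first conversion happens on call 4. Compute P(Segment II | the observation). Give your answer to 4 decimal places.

0.2874

P(component k | x) = π_k·f_k(x) / marginal(x), where marginal(x) = Σ_j π_j·f_j(x).
Geometric probabilities:
  f_I = 0.45·(1−0.45)^3 = 0.45·0.166375 = 0.0748688
  f_II = 0.65·(1−0.65)^3 = 0.65·0.042875 = 0.0278687
Unnormalised posteriors:
  π_I·f_I = 0.48 × 0.0748688 = 0.035937
  π_II·f_II = 0.52 × 0.0278687 = 0.0144917
Denominator: 0.035937 + 0.0144917 = 0.0504288
P(Segment II | data) = 0.0144917 / 0.0504288 ≈ 0.2874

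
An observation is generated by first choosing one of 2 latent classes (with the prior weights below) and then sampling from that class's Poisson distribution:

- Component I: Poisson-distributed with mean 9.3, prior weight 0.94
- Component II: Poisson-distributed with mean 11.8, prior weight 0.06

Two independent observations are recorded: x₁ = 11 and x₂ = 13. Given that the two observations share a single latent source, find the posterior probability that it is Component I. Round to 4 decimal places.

0.8847

Posterior ∝ prior × likelihood, so P(k | x) ∝ π_k f_k(x); normalise over all components.
Since both observations come from the same component, the likelihood for component k is f_k(x₁)·f_k(x₂).
  p_I = [e^(−9.3)·9.3^11/11! = 0.10309] × [0.0571557] = 0.0058922
  p_II = [e^(−11.8)·11.8^11/11! = 0.11611] × [0.103636] = 0.0120332
Multiply by the mixture weights:
  π_I·p_I = 0.94 × 0.0058922 = 0.00553867
  π_II·p_II = 0.06 × 0.0120332 = 0.000721994
Marginal: 0.00553867 + 0.000721994 = 0.00626066
P(Component I | data) = 0.00553867 / 0.00626066 ≈ 0.8847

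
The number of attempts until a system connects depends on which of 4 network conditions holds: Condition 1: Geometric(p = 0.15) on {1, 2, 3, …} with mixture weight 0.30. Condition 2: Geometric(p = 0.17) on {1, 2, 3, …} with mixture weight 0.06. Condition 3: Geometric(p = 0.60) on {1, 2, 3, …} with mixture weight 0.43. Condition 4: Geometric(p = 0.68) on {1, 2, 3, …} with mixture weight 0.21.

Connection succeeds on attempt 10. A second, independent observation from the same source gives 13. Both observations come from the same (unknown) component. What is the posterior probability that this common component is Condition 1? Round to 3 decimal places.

P(component k | x) = π_k·f_k(x) / marginal(x), where marginal(x) = Σ_j π_j·f_j(x).
Since both observations come from the same component, the likelihood for component k is f_k(x₁)·f_k(x₂).
  f_1 = [0.15·(1−0.15)^9 = 0.15·0.231617 = 0.0347425] × [0.0213363] = 0.000741276
  f_2 = [0.17·(1−0.17)^9 = 0.17·0.18694 = 0.0317798] × [0.0181713] = 0.000577481
  f_3 = [0.60·(1−0.60)^9 = 0.60·0.000262144 = 0.000157286] × [1.00663e-05] = 1.5833e-09
  f_4 = [0.68·(1−0.68)^9 = 0.68·3.51844e-05 = 2.39254e-05] × [7.83987e-07] = 1.87572e-11
Multiply by the mixture weights:
  π_1·f_1 = 0.30 × 0.000741276 = 0.000222383
  π_2·f_2 = 0.06 × 0.000577481 = 3.46489e-05
  π_3·f_3 = 0.43 × 1.5833e-09 = 6.80818e-10
  π_4·f_4 = 0.21 × 1.87572e-11 = 3.93901e-12
Evidence: 0.000222383 + 3.46489e-05 + 6.80818e-10 + 3.93901e-12 = 0.000257032
P(Condition 1 | x₁,x₂) ≈ 0.865

0.865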